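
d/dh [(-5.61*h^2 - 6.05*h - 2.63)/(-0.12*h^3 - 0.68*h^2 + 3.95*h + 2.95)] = (-0.6732*h^4 - 1.452*h^3 - 27.2203*h^2 - 36.6758*h - 7.459)/(0.0144*h^6 + 0.1632*h^5 - 0.4856*h^4 - 6.08*h^3 + 11.5905*h^2 + 23.305*h + 8.7025)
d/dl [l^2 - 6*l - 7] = 2*l - 6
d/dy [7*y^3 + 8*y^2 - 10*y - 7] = 21*y^2 + 16*y - 10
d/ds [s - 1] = 1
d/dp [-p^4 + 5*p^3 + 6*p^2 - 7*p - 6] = -4*p^3 + 15*p^2 + 12*p - 7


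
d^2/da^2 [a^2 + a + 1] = 2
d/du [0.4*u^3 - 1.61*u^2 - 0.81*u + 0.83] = 1.2*u^2 - 3.22*u - 0.81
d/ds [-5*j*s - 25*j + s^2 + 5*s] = -5*j + 2*s + 5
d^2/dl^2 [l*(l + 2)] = 2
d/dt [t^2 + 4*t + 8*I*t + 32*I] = 2*t + 4 + 8*I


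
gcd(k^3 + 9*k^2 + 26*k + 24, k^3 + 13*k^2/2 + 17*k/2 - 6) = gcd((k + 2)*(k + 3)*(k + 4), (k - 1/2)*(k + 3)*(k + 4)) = k^2 + 7*k + 12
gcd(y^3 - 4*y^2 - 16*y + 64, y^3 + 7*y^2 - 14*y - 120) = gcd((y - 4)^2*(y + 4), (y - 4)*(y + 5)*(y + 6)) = y - 4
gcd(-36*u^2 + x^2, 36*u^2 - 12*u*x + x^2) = -6*u + x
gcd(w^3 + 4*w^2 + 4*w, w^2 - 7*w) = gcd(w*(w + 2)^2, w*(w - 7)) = w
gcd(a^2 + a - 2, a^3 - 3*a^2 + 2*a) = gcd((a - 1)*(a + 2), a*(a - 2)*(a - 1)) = a - 1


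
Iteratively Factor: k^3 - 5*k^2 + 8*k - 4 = (k - 2)*(k^2 - 3*k + 2) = (k - 2)^2*(k - 1)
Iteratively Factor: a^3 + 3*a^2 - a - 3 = (a + 3)*(a^2 - 1) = (a - 1)*(a + 3)*(a + 1)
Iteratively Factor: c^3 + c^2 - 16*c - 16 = (c + 4)*(c^2 - 3*c - 4) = (c + 1)*(c + 4)*(c - 4)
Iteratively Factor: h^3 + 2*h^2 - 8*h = (h - 2)*(h^2 + 4*h) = (h - 2)*(h + 4)*(h)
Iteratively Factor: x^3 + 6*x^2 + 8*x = (x + 2)*(x^2 + 4*x) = (x + 2)*(x + 4)*(x)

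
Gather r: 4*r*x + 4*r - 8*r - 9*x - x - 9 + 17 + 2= r*(4*x - 4) - 10*x + 10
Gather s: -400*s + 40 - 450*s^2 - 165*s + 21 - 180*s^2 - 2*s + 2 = -630*s^2 - 567*s + 63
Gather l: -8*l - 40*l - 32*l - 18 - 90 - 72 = -80*l - 180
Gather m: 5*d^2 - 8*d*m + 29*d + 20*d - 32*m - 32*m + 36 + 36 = 5*d^2 + 49*d + m*(-8*d - 64) + 72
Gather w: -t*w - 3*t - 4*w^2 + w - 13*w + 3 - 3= -3*t - 4*w^2 + w*(-t - 12)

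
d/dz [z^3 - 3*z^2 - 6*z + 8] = 3*z^2 - 6*z - 6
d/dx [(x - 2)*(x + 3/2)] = 2*x - 1/2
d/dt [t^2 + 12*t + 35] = 2*t + 12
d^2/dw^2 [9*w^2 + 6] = 18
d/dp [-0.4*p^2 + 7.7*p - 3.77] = 7.7 - 0.8*p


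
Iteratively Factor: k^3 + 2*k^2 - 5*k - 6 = (k - 2)*(k^2 + 4*k + 3) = (k - 2)*(k + 1)*(k + 3)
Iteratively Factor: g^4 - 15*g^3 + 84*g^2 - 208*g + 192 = (g - 4)*(g^3 - 11*g^2 + 40*g - 48) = (g - 4)^2*(g^2 - 7*g + 12) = (g - 4)^3*(g - 3)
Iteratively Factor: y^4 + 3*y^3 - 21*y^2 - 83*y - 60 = (y + 1)*(y^3 + 2*y^2 - 23*y - 60) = (y + 1)*(y + 3)*(y^2 - y - 20) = (y + 1)*(y + 3)*(y + 4)*(y - 5)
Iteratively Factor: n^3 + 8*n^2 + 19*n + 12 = (n + 1)*(n^2 + 7*n + 12) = (n + 1)*(n + 4)*(n + 3)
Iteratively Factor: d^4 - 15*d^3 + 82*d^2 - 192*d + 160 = (d - 2)*(d^3 - 13*d^2 + 56*d - 80) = (d - 4)*(d - 2)*(d^2 - 9*d + 20) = (d - 5)*(d - 4)*(d - 2)*(d - 4)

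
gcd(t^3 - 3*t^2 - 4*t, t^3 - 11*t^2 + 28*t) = t^2 - 4*t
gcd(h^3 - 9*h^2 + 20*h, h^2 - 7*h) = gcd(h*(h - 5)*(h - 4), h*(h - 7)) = h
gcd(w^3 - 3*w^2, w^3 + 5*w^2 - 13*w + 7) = 1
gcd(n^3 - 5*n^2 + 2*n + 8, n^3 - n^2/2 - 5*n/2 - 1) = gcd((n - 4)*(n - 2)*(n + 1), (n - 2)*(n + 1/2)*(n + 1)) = n^2 - n - 2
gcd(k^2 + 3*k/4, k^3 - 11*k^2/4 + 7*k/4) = k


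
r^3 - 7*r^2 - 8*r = r*(r - 8)*(r + 1)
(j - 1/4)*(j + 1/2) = j^2 + j/4 - 1/8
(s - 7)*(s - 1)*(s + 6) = s^3 - 2*s^2 - 41*s + 42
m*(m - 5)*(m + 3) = m^3 - 2*m^2 - 15*m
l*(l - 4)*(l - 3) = l^3 - 7*l^2 + 12*l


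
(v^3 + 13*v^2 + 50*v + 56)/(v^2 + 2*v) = v + 11 + 28/v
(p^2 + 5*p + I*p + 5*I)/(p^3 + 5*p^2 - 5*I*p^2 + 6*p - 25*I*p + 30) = 1/(p - 6*I)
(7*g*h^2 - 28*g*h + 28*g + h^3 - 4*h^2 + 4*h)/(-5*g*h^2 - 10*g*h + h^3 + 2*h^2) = (-7*g*h^2 + 28*g*h - 28*g - h^3 + 4*h^2 - 4*h)/(h*(5*g*h + 10*g - h^2 - 2*h))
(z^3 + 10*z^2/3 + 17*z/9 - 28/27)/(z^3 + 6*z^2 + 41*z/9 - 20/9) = (z + 7/3)/(z + 5)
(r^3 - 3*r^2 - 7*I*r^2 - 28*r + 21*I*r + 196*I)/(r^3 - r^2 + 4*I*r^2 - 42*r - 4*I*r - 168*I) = (r^2 + r*(4 - 7*I) - 28*I)/(r^2 + r*(6 + 4*I) + 24*I)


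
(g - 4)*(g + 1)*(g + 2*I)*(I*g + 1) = I*g^4 - g^3 - 3*I*g^3 + 3*g^2 - 2*I*g^2 + 4*g - 6*I*g - 8*I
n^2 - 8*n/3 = n*(n - 8/3)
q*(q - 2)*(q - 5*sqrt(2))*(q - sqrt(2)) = q^4 - 6*sqrt(2)*q^3 - 2*q^3 + 10*q^2 + 12*sqrt(2)*q^2 - 20*q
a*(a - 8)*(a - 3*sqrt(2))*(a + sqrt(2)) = a^4 - 8*a^3 - 2*sqrt(2)*a^3 - 6*a^2 + 16*sqrt(2)*a^2 + 48*a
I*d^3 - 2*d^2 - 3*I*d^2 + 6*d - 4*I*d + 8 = (d - 4)*(d + 2*I)*(I*d + I)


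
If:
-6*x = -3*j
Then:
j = 2*x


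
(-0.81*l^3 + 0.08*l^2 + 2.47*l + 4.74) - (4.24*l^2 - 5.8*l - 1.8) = -0.81*l^3 - 4.16*l^2 + 8.27*l + 6.54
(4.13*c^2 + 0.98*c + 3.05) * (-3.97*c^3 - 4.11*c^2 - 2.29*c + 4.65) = -16.3961*c^5 - 20.8649*c^4 - 25.594*c^3 + 4.4248*c^2 - 2.4275*c + 14.1825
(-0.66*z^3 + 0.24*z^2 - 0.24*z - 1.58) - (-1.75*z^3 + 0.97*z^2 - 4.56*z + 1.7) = 1.09*z^3 - 0.73*z^2 + 4.32*z - 3.28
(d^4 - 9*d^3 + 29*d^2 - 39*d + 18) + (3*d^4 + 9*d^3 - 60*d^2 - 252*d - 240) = 4*d^4 - 31*d^2 - 291*d - 222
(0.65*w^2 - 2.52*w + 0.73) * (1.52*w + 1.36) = 0.988*w^3 - 2.9464*w^2 - 2.3176*w + 0.9928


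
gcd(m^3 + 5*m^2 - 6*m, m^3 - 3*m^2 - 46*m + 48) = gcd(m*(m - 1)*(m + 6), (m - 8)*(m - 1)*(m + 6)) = m^2 + 5*m - 6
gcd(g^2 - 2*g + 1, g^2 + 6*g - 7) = g - 1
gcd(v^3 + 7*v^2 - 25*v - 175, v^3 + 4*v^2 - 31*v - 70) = v^2 + 2*v - 35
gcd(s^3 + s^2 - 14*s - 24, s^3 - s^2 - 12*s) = s^2 - s - 12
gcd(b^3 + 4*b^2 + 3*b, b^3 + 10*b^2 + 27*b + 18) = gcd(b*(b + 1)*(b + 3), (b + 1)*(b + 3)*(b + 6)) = b^2 + 4*b + 3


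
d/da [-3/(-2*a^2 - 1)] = -12*a/(2*a^2 + 1)^2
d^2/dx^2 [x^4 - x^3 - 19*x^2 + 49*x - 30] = 12*x^2 - 6*x - 38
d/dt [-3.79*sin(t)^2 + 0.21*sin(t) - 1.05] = (0.21 - 7.58*sin(t))*cos(t)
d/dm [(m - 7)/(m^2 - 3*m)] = (-m^2 + 14*m - 21)/(m^2*(m^2 - 6*m + 9))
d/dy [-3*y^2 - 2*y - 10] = -6*y - 2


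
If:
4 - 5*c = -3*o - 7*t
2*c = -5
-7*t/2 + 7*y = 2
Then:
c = -5/2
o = -14*y/3 - 25/6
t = 2*y - 4/7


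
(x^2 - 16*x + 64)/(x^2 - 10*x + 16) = (x - 8)/(x - 2)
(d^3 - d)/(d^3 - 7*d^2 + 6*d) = (d + 1)/(d - 6)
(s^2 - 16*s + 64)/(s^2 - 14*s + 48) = (s - 8)/(s - 6)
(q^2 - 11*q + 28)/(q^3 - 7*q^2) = (q - 4)/q^2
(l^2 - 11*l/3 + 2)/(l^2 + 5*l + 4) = (l^2 - 11*l/3 + 2)/(l^2 + 5*l + 4)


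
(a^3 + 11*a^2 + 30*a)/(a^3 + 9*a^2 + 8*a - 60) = a/(a - 2)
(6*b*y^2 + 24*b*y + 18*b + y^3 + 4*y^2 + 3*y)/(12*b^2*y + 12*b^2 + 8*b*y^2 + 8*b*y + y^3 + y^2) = (y + 3)/(2*b + y)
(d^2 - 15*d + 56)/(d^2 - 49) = (d - 8)/(d + 7)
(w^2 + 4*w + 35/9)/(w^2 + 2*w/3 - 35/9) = (3*w + 5)/(3*w - 5)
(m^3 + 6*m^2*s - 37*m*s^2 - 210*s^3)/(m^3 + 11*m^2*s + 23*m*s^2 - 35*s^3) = (-m + 6*s)/(-m + s)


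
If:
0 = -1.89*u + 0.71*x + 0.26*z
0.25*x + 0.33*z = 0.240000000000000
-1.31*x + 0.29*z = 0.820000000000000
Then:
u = -0.01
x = -0.40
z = 1.03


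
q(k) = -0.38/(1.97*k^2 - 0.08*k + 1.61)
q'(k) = -0.38*(0.08 - 3.94*k)/(1.97*k^2 - 0.08*k + 1.61)^2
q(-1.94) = -0.04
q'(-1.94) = -0.03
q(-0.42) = -0.19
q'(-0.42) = -0.17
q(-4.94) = -0.01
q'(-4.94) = -0.00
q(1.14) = -0.09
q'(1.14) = 0.10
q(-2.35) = -0.03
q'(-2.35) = -0.02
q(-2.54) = -0.03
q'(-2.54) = -0.02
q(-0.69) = -0.15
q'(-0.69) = -0.16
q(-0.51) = -0.18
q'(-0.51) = -0.17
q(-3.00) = -0.02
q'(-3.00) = -0.01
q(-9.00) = -0.00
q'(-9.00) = -0.00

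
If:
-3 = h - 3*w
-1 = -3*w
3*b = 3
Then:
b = 1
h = -2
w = 1/3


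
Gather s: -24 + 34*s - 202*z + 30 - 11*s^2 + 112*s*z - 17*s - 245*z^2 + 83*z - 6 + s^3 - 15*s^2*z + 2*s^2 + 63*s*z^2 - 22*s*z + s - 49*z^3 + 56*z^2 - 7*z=s^3 + s^2*(-15*z - 9) + s*(63*z^2 + 90*z + 18) - 49*z^3 - 189*z^2 - 126*z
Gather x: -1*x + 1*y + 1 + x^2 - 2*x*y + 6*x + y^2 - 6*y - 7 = x^2 + x*(5 - 2*y) + y^2 - 5*y - 6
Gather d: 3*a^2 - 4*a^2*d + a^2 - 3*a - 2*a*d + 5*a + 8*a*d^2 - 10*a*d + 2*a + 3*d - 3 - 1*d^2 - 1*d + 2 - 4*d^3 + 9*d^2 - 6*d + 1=4*a^2 + 4*a - 4*d^3 + d^2*(8*a + 8) + d*(-4*a^2 - 12*a - 4)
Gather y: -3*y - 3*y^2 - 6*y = -3*y^2 - 9*y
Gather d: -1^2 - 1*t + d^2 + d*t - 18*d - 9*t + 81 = d^2 + d*(t - 18) - 10*t + 80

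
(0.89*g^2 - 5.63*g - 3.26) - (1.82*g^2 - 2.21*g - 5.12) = -0.93*g^2 - 3.42*g + 1.86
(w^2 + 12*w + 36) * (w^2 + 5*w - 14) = w^4 + 17*w^3 + 82*w^2 + 12*w - 504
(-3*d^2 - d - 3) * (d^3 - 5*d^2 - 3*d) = -3*d^5 + 14*d^4 + 11*d^3 + 18*d^2 + 9*d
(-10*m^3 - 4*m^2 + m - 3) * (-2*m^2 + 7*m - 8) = 20*m^5 - 62*m^4 + 50*m^3 + 45*m^2 - 29*m + 24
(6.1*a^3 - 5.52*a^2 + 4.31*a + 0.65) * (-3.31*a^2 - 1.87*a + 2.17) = -20.191*a^5 + 6.8642*a^4 + 9.2933*a^3 - 22.1896*a^2 + 8.1372*a + 1.4105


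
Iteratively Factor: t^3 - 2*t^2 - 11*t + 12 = (t - 1)*(t^2 - t - 12) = (t - 1)*(t + 3)*(t - 4)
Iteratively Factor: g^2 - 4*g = (g)*(g - 4)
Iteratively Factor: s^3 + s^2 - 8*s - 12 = (s + 2)*(s^2 - s - 6) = (s - 3)*(s + 2)*(s + 2)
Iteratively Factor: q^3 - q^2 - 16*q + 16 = (q + 4)*(q^2 - 5*q + 4) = (q - 4)*(q + 4)*(q - 1)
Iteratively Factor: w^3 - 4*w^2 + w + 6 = (w - 3)*(w^2 - w - 2) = (w - 3)*(w + 1)*(w - 2)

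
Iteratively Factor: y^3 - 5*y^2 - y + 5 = (y - 1)*(y^2 - 4*y - 5) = (y - 5)*(y - 1)*(y + 1)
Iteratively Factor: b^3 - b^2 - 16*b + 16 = (b - 4)*(b^2 + 3*b - 4) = (b - 4)*(b - 1)*(b + 4)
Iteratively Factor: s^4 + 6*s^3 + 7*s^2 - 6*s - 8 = (s + 4)*(s^3 + 2*s^2 - s - 2) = (s + 2)*(s + 4)*(s^2 - 1) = (s + 1)*(s + 2)*(s + 4)*(s - 1)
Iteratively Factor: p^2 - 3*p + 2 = (p - 2)*(p - 1)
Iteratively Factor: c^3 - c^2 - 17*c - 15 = (c + 1)*(c^2 - 2*c - 15) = (c - 5)*(c + 1)*(c + 3)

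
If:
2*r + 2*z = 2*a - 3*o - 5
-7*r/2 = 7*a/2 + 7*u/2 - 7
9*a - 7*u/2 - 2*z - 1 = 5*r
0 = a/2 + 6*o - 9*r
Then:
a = 80*z/623 + 4/7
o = -758*z/1869 - 19/21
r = -164*z/623 - 4/7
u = 12*z/89 + 2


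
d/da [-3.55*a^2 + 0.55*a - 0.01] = 0.55 - 7.1*a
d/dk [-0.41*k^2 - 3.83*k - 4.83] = -0.82*k - 3.83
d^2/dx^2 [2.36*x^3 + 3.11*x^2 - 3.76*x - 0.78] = 14.16*x + 6.22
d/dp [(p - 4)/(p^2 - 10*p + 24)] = -1/(p^2 - 12*p + 36)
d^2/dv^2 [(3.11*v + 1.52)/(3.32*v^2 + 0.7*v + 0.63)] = ((3.11*v + 1.52)*(6.64*v + 0.7)*(13.28*v + 1.4) - (61.9512*v + 14.4468)*(3.32*v^2 + 0.7*v + 0.63))/(3.32*v^2 + 0.7*v + 0.63)^3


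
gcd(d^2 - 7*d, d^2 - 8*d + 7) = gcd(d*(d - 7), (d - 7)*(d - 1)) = d - 7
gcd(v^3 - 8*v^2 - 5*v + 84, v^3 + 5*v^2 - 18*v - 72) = v^2 - v - 12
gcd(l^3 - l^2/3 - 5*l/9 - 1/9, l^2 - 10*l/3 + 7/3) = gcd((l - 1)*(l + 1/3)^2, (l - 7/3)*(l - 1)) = l - 1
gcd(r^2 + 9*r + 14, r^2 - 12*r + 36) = 1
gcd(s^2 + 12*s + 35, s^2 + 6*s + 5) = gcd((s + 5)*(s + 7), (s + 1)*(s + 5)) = s + 5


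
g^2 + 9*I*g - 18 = (g + 3*I)*(g + 6*I)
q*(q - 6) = q^2 - 6*q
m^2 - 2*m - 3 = (m - 3)*(m + 1)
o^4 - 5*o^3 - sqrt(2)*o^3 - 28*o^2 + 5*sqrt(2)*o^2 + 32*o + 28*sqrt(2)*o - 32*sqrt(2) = (o - 8)*(o - 1)*(o + 4)*(o - sqrt(2))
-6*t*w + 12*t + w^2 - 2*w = (-6*t + w)*(w - 2)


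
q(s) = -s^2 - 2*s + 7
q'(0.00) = -2.00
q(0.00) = 7.00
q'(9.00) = -20.00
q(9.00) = -92.00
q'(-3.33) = 4.66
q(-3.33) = 2.57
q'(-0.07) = -1.86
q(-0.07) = 7.14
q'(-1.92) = 1.84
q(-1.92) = 7.15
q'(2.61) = -7.22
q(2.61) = -5.03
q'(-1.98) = 1.96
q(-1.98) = 7.04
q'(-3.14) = 4.28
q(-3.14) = 3.42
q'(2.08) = -6.16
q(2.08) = -1.49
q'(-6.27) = 10.54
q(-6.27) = -19.77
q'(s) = -2*s - 2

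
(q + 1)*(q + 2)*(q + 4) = q^3 + 7*q^2 + 14*q + 8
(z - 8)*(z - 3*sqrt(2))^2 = z^3 - 6*sqrt(2)*z^2 - 8*z^2 + 18*z + 48*sqrt(2)*z - 144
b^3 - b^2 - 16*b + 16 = (b - 4)*(b - 1)*(b + 4)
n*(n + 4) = n^2 + 4*n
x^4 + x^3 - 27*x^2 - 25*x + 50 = (x - 5)*(x - 1)*(x + 2)*(x + 5)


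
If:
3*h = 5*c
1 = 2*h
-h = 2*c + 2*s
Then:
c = 3/10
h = 1/2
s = -11/20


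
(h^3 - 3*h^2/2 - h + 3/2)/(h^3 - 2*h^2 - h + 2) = (h - 3/2)/(h - 2)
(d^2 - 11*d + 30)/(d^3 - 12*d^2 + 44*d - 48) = (d - 5)/(d^2 - 6*d + 8)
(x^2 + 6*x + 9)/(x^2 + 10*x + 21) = (x + 3)/(x + 7)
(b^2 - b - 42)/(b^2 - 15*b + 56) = (b + 6)/(b - 8)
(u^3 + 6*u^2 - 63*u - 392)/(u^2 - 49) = (u^2 - u - 56)/(u - 7)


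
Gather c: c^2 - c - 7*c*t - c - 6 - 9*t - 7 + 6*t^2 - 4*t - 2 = c^2 + c*(-7*t - 2) + 6*t^2 - 13*t - 15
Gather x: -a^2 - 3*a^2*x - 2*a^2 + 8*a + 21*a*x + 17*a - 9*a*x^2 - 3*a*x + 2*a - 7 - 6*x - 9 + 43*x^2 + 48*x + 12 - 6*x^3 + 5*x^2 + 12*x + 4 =-3*a^2 + 27*a - 6*x^3 + x^2*(48 - 9*a) + x*(-3*a^2 + 18*a + 54)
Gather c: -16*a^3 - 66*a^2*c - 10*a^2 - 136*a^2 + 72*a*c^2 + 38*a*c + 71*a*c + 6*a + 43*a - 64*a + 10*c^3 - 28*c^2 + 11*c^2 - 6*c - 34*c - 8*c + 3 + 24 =-16*a^3 - 146*a^2 - 15*a + 10*c^3 + c^2*(72*a - 17) + c*(-66*a^2 + 109*a - 48) + 27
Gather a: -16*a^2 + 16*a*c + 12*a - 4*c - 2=-16*a^2 + a*(16*c + 12) - 4*c - 2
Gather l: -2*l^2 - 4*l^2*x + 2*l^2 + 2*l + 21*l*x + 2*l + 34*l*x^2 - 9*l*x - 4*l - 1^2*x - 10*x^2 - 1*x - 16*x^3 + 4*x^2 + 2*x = -4*l^2*x + l*(34*x^2 + 12*x) - 16*x^3 - 6*x^2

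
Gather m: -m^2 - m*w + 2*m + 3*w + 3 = -m^2 + m*(2 - w) + 3*w + 3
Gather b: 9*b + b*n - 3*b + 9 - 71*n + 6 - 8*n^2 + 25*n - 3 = b*(n + 6) - 8*n^2 - 46*n + 12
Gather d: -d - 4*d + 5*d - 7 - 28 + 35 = 0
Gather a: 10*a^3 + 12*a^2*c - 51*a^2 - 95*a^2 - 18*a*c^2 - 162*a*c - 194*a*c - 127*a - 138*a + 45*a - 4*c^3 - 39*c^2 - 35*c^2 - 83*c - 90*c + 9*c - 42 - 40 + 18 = 10*a^3 + a^2*(12*c - 146) + a*(-18*c^2 - 356*c - 220) - 4*c^3 - 74*c^2 - 164*c - 64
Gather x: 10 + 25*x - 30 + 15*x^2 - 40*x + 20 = 15*x^2 - 15*x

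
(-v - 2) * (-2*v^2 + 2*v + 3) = 2*v^3 + 2*v^2 - 7*v - 6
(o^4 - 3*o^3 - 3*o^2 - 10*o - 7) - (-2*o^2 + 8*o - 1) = o^4 - 3*o^3 - o^2 - 18*o - 6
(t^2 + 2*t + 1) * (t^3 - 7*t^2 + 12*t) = t^5 - 5*t^4 - t^3 + 17*t^2 + 12*t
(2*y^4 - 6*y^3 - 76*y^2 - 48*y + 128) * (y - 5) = 2*y^5 - 16*y^4 - 46*y^3 + 332*y^2 + 368*y - 640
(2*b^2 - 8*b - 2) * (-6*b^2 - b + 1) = -12*b^4 + 46*b^3 + 22*b^2 - 6*b - 2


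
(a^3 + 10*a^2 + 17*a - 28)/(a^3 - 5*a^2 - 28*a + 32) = (a + 7)/(a - 8)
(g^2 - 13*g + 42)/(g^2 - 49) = (g - 6)/(g + 7)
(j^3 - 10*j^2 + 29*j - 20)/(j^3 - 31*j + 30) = (j - 4)/(j + 6)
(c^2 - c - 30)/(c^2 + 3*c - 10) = (c - 6)/(c - 2)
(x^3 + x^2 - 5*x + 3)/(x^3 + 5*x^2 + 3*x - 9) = (x - 1)/(x + 3)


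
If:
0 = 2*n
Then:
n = 0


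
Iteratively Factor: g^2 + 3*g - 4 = (g - 1)*(g + 4)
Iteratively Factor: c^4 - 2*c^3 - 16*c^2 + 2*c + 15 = (c + 3)*(c^3 - 5*c^2 - c + 5) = (c - 5)*(c + 3)*(c^2 - 1) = (c - 5)*(c + 1)*(c + 3)*(c - 1)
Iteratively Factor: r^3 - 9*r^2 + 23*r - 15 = (r - 3)*(r^2 - 6*r + 5) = (r - 3)*(r - 1)*(r - 5)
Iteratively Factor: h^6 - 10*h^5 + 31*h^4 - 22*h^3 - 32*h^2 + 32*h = (h - 2)*(h^5 - 8*h^4 + 15*h^3 + 8*h^2 - 16*h) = (h - 2)*(h + 1)*(h^4 - 9*h^3 + 24*h^2 - 16*h) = (h - 4)*(h - 2)*(h + 1)*(h^3 - 5*h^2 + 4*h) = (h - 4)*(h - 2)*(h - 1)*(h + 1)*(h^2 - 4*h) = (h - 4)^2*(h - 2)*(h - 1)*(h + 1)*(h)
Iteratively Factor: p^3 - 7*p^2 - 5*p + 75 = (p - 5)*(p^2 - 2*p - 15) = (p - 5)*(p + 3)*(p - 5)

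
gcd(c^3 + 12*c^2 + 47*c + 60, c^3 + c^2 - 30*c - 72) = c^2 + 7*c + 12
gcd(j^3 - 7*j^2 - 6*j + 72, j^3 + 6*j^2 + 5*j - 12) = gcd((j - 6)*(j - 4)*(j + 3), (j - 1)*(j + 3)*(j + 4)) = j + 3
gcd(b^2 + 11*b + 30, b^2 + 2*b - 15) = b + 5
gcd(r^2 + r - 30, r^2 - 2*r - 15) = r - 5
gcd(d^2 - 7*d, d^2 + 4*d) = d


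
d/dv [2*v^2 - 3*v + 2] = 4*v - 3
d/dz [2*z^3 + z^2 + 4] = 2*z*(3*z + 1)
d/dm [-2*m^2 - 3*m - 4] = -4*m - 3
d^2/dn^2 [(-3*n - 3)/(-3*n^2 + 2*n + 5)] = 54/(27*n^3 - 135*n^2 + 225*n - 125)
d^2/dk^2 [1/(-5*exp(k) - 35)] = (7 - exp(k))*exp(k)/(5*(exp(k) + 7)^3)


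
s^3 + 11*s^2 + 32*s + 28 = (s + 2)^2*(s + 7)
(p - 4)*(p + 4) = p^2 - 16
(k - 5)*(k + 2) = k^2 - 3*k - 10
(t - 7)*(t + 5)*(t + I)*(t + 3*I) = t^4 - 2*t^3 + 4*I*t^3 - 38*t^2 - 8*I*t^2 + 6*t - 140*I*t + 105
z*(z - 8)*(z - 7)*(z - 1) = z^4 - 16*z^3 + 71*z^2 - 56*z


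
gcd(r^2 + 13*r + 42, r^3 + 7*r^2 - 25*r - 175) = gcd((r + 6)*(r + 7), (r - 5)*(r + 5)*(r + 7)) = r + 7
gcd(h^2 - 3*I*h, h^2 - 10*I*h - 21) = h - 3*I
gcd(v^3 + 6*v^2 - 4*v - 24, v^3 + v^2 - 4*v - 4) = v^2 - 4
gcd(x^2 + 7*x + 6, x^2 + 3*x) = 1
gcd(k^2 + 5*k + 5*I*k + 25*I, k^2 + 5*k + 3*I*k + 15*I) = k + 5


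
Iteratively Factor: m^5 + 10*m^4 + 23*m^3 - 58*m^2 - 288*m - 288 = (m + 3)*(m^4 + 7*m^3 + 2*m^2 - 64*m - 96) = (m + 3)*(m + 4)*(m^3 + 3*m^2 - 10*m - 24) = (m - 3)*(m + 3)*(m + 4)*(m^2 + 6*m + 8) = (m - 3)*(m + 3)*(m + 4)^2*(m + 2)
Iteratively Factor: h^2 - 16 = (h + 4)*(h - 4)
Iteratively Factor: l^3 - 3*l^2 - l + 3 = (l - 3)*(l^2 - 1) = (l - 3)*(l - 1)*(l + 1)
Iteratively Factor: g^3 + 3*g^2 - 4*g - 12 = (g + 3)*(g^2 - 4) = (g + 2)*(g + 3)*(g - 2)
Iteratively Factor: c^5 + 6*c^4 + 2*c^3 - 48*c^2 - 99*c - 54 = (c + 1)*(c^4 + 5*c^3 - 3*c^2 - 45*c - 54) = (c + 1)*(c + 3)*(c^3 + 2*c^2 - 9*c - 18) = (c + 1)*(c + 2)*(c + 3)*(c^2 - 9) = (c + 1)*(c + 2)*(c + 3)^2*(c - 3)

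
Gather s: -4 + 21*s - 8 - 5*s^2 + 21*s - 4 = -5*s^2 + 42*s - 16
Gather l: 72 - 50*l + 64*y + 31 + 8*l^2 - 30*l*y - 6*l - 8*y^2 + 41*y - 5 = 8*l^2 + l*(-30*y - 56) - 8*y^2 + 105*y + 98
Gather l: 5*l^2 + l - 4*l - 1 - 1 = 5*l^2 - 3*l - 2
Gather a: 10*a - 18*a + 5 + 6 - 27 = -8*a - 16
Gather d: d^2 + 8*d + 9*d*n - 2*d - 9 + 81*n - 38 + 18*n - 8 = d^2 + d*(9*n + 6) + 99*n - 55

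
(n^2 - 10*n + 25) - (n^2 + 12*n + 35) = -22*n - 10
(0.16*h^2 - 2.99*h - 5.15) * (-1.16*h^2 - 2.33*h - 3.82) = -0.1856*h^4 + 3.0956*h^3 + 12.3295*h^2 + 23.4213*h + 19.673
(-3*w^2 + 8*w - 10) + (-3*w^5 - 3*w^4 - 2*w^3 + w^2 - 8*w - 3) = -3*w^5 - 3*w^4 - 2*w^3 - 2*w^2 - 13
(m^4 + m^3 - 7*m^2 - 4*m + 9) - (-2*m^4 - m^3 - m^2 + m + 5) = 3*m^4 + 2*m^3 - 6*m^2 - 5*m + 4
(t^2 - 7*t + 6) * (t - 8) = t^3 - 15*t^2 + 62*t - 48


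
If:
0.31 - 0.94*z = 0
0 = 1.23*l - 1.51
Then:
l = 1.23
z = 0.33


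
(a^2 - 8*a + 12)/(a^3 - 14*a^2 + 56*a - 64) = (a - 6)/(a^2 - 12*a + 32)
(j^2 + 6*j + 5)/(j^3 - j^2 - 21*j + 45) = (j + 1)/(j^2 - 6*j + 9)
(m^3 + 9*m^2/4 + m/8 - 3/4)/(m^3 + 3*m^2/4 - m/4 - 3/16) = 2*(m + 2)/(2*m + 1)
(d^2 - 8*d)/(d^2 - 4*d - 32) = d/(d + 4)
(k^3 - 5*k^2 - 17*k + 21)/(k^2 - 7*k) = k + 2 - 3/k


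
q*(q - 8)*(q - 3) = q^3 - 11*q^2 + 24*q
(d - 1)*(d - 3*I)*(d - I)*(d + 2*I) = d^4 - d^3 - 2*I*d^3 + 5*d^2 + 2*I*d^2 - 5*d - 6*I*d + 6*I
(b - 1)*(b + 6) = b^2 + 5*b - 6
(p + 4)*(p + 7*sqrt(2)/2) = p^2 + 4*p + 7*sqrt(2)*p/2 + 14*sqrt(2)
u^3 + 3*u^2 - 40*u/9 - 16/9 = (u - 4/3)*(u + 1/3)*(u + 4)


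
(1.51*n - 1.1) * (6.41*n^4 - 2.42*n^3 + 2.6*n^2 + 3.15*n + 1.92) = 9.6791*n^5 - 10.7052*n^4 + 6.588*n^3 + 1.8965*n^2 - 0.5658*n - 2.112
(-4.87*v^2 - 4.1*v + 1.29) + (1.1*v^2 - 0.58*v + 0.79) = -3.77*v^2 - 4.68*v + 2.08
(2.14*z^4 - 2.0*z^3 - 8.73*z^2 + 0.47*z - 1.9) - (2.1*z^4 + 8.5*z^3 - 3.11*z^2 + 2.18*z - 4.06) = 0.04*z^4 - 10.5*z^3 - 5.62*z^2 - 1.71*z + 2.16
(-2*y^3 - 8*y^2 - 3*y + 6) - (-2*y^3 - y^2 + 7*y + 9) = -7*y^2 - 10*y - 3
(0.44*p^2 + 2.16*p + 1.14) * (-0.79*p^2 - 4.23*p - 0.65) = -0.3476*p^4 - 3.5676*p^3 - 10.3234*p^2 - 6.2262*p - 0.741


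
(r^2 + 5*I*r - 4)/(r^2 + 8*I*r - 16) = (r + I)/(r + 4*I)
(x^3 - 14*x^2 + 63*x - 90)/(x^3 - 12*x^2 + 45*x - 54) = (x - 5)/(x - 3)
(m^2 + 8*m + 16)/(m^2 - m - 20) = (m + 4)/(m - 5)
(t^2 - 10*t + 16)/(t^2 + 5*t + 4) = (t^2 - 10*t + 16)/(t^2 + 5*t + 4)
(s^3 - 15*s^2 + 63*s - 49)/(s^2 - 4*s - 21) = (s^2 - 8*s + 7)/(s + 3)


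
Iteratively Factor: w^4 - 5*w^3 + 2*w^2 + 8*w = (w - 4)*(w^3 - w^2 - 2*w) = w*(w - 4)*(w^2 - w - 2) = w*(w - 4)*(w + 1)*(w - 2)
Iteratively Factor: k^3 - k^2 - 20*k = (k - 5)*(k^2 + 4*k) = k*(k - 5)*(k + 4)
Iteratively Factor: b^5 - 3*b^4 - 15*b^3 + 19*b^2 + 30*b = (b)*(b^4 - 3*b^3 - 15*b^2 + 19*b + 30) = b*(b - 5)*(b^3 + 2*b^2 - 5*b - 6) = b*(b - 5)*(b + 3)*(b^2 - b - 2) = b*(b - 5)*(b + 1)*(b + 3)*(b - 2)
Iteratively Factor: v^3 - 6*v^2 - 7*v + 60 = (v + 3)*(v^2 - 9*v + 20) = (v - 4)*(v + 3)*(v - 5)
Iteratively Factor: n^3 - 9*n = (n)*(n^2 - 9) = n*(n + 3)*(n - 3)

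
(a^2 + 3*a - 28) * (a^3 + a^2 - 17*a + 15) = a^5 + 4*a^4 - 42*a^3 - 64*a^2 + 521*a - 420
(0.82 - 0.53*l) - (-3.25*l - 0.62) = 2.72*l + 1.44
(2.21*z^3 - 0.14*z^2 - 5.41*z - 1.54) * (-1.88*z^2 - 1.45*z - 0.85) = -4.1548*z^5 - 2.9413*z^4 + 8.4953*z^3 + 10.8587*z^2 + 6.8315*z + 1.309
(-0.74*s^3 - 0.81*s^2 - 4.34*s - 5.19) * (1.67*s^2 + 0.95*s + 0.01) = -1.2358*s^5 - 2.0557*s^4 - 8.0247*s^3 - 12.7984*s^2 - 4.9739*s - 0.0519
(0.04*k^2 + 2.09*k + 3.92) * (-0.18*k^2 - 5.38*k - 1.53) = -0.0072*k^4 - 0.5914*k^3 - 12.011*k^2 - 24.2873*k - 5.9976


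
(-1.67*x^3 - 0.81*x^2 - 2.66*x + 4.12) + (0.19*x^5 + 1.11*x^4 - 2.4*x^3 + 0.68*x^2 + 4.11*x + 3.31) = 0.19*x^5 + 1.11*x^4 - 4.07*x^3 - 0.13*x^2 + 1.45*x + 7.43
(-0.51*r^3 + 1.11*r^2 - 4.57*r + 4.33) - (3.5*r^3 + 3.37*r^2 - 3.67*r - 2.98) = -4.01*r^3 - 2.26*r^2 - 0.9*r + 7.31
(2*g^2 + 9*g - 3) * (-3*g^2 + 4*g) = -6*g^4 - 19*g^3 + 45*g^2 - 12*g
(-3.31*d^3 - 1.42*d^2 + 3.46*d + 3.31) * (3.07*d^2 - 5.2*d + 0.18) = -10.1617*d^5 + 12.8526*d^4 + 17.4104*d^3 - 8.0859*d^2 - 16.5892*d + 0.5958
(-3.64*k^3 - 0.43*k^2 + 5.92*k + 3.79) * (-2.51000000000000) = 9.1364*k^3 + 1.0793*k^2 - 14.8592*k - 9.5129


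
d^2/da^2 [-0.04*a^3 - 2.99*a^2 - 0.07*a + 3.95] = -0.24*a - 5.98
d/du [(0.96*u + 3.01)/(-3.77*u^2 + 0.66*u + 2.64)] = (3.6192*u^2 + 22.6954*u + 0.5478)/(14.2129*u^4 - 4.9764*u^3 - 19.47*u^2 + 3.4848*u + 6.9696)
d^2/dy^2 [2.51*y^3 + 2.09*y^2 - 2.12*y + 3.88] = 15.06*y + 4.18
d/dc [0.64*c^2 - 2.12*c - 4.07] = 1.28*c - 2.12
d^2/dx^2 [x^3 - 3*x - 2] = 6*x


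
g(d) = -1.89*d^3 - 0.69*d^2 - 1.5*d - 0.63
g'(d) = -5.67*d^2 - 1.38*d - 1.5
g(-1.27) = 4.03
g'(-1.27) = -8.89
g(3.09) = -67.62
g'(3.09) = -59.90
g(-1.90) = 12.69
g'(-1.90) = -19.35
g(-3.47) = 75.23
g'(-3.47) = -64.98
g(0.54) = -1.94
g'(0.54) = -3.90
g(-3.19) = 58.49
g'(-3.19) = -54.80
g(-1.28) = 4.12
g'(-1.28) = -9.02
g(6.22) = -491.47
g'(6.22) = -229.45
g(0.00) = -0.63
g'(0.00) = -1.50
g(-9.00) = 1334.79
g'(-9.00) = -448.35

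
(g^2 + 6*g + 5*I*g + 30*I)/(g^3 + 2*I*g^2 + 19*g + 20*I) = (g + 6)/(g^2 - 3*I*g + 4)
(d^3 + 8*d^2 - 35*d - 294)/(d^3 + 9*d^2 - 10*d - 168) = (d^2 + d - 42)/(d^2 + 2*d - 24)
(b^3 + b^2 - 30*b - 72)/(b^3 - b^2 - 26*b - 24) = (b + 3)/(b + 1)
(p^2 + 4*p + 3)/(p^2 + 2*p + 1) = (p + 3)/(p + 1)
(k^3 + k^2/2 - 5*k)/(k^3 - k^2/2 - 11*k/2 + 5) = k/(k - 1)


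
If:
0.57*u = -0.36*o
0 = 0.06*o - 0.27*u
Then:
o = 0.00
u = 0.00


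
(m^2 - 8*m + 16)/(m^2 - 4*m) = (m - 4)/m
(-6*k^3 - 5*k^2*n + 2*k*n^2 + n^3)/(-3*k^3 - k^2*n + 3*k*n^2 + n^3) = (2*k - n)/(k - n)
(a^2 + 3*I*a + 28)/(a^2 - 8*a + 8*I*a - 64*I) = (a^2 + 3*I*a + 28)/(a^2 + 8*a*(-1 + I) - 64*I)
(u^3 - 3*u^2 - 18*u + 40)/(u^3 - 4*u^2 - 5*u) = (u^2 + 2*u - 8)/(u*(u + 1))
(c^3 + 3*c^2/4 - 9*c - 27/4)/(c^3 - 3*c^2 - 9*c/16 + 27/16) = 4*(c + 3)/(4*c - 3)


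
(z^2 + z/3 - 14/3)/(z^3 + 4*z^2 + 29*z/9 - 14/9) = 3*(z - 2)/(3*z^2 + 5*z - 2)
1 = 1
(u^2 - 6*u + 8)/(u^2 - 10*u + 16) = (u - 4)/(u - 8)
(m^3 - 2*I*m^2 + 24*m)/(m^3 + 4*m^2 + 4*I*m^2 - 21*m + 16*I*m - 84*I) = m*(m - 6*I)/(m^2 + 4*m - 21)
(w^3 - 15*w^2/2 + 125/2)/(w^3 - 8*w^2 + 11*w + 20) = (2*w^2 - 5*w - 25)/(2*(w^2 - 3*w - 4))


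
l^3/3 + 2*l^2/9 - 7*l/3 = l*(l/3 + 1)*(l - 7/3)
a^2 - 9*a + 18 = (a - 6)*(a - 3)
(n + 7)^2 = n^2 + 14*n + 49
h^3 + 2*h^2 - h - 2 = (h - 1)*(h + 1)*(h + 2)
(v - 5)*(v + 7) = v^2 + 2*v - 35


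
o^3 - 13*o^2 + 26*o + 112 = (o - 8)*(o - 7)*(o + 2)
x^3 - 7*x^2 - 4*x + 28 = (x - 7)*(x - 2)*(x + 2)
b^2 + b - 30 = (b - 5)*(b + 6)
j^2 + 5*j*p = j*(j + 5*p)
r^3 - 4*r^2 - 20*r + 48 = (r - 6)*(r - 2)*(r + 4)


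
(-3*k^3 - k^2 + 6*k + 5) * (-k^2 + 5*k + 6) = 3*k^5 - 14*k^4 - 29*k^3 + 19*k^2 + 61*k + 30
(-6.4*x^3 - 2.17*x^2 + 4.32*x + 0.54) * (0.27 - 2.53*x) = 16.192*x^4 + 3.7621*x^3 - 11.5155*x^2 - 0.1998*x + 0.1458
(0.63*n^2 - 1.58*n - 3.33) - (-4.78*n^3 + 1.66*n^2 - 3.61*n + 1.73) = 4.78*n^3 - 1.03*n^2 + 2.03*n - 5.06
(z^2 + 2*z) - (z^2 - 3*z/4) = 11*z/4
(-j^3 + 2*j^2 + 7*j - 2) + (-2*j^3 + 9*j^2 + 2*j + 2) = -3*j^3 + 11*j^2 + 9*j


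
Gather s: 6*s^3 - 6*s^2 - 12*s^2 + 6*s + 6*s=6*s^3 - 18*s^2 + 12*s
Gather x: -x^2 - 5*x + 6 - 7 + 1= -x^2 - 5*x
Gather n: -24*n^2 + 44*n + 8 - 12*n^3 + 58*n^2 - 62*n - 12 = -12*n^3 + 34*n^2 - 18*n - 4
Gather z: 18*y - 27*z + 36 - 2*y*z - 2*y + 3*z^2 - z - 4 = 16*y + 3*z^2 + z*(-2*y - 28) + 32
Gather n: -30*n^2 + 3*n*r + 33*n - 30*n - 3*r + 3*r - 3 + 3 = -30*n^2 + n*(3*r + 3)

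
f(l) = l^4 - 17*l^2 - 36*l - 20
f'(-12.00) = -6540.00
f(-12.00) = 18700.00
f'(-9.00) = -2646.00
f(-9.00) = 5488.00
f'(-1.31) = -0.45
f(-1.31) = 0.93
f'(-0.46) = -20.75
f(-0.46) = -6.99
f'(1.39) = -72.52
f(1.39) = -99.15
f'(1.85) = -73.57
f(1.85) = -133.07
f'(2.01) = -71.86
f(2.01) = -144.72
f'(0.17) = -41.76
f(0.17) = -26.61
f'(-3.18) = -56.51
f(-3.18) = 24.83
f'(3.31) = -3.48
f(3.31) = -205.38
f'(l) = 4*l^3 - 34*l - 36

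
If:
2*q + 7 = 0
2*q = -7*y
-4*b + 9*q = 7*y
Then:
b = -77/8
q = -7/2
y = 1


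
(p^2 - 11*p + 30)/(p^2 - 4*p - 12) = (p - 5)/(p + 2)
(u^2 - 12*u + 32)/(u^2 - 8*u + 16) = (u - 8)/(u - 4)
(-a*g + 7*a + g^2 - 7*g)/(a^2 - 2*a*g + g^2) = (7 - g)/(a - g)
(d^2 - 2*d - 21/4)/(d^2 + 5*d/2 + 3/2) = (d - 7/2)/(d + 1)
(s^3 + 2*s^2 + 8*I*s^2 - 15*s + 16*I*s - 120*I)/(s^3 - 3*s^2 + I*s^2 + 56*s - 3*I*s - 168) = (s + 5)/(s - 7*I)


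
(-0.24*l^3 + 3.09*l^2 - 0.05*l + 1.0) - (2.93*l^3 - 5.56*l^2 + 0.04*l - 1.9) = -3.17*l^3 + 8.65*l^2 - 0.09*l + 2.9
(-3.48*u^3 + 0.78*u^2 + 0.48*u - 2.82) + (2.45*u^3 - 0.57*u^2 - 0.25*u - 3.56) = -1.03*u^3 + 0.21*u^2 + 0.23*u - 6.38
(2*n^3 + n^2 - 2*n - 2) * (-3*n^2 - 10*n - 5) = -6*n^5 - 23*n^4 - 14*n^3 + 21*n^2 + 30*n + 10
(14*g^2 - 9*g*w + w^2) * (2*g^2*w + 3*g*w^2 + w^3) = 28*g^4*w + 24*g^3*w^2 - 11*g^2*w^3 - 6*g*w^4 + w^5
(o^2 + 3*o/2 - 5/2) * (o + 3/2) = o^3 + 3*o^2 - o/4 - 15/4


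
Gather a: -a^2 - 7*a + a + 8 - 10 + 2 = -a^2 - 6*a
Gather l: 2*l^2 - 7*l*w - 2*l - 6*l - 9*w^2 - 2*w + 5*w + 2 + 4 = 2*l^2 + l*(-7*w - 8) - 9*w^2 + 3*w + 6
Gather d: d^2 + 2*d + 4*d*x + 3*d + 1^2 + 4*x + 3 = d^2 + d*(4*x + 5) + 4*x + 4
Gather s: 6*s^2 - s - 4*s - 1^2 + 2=6*s^2 - 5*s + 1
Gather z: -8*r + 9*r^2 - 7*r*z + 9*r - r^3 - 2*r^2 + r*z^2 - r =-r^3 + 7*r^2 + r*z^2 - 7*r*z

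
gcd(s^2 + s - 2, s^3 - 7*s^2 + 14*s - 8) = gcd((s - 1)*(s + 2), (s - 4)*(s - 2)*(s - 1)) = s - 1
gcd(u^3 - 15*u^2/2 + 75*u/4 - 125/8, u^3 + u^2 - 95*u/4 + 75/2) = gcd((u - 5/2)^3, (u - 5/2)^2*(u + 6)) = u^2 - 5*u + 25/4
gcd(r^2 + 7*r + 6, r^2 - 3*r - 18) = 1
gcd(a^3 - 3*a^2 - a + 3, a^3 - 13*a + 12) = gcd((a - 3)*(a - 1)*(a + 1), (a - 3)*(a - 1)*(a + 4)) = a^2 - 4*a + 3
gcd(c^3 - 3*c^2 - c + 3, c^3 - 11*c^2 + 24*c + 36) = c + 1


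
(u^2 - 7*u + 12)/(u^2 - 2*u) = (u^2 - 7*u + 12)/(u*(u - 2))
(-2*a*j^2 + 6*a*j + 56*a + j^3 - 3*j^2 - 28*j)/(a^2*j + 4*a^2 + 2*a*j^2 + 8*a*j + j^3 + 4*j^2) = (-2*a*j + 14*a + j^2 - 7*j)/(a^2 + 2*a*j + j^2)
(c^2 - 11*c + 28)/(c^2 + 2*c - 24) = (c - 7)/(c + 6)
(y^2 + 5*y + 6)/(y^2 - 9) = (y + 2)/(y - 3)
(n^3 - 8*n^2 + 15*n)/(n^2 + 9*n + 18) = n*(n^2 - 8*n + 15)/(n^2 + 9*n + 18)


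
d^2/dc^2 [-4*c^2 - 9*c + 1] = -8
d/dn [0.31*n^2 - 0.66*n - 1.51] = 0.62*n - 0.66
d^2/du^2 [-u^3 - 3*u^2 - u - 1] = -6*u - 6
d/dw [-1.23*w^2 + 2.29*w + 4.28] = 2.29 - 2.46*w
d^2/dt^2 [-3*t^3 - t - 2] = -18*t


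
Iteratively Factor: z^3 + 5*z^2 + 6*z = (z + 2)*(z^2 + 3*z) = (z + 2)*(z + 3)*(z)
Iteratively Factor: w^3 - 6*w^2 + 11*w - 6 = (w - 2)*(w^2 - 4*w + 3) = (w - 2)*(w - 1)*(w - 3)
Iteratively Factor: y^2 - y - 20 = (y + 4)*(y - 5)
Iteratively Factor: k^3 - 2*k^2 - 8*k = (k - 4)*(k^2 + 2*k) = (k - 4)*(k + 2)*(k)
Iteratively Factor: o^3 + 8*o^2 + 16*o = (o)*(o^2 + 8*o + 16) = o*(o + 4)*(o + 4)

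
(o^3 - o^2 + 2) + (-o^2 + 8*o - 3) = o^3 - 2*o^2 + 8*o - 1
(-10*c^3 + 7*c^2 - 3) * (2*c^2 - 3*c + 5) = -20*c^5 + 44*c^4 - 71*c^3 + 29*c^2 + 9*c - 15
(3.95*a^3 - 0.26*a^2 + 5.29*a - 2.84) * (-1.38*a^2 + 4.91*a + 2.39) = -5.451*a^5 + 19.7533*a^4 + 0.863700000000001*a^3 + 29.2717*a^2 - 1.3013*a - 6.7876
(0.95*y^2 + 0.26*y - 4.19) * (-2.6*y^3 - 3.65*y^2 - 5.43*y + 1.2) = -2.47*y^5 - 4.1435*y^4 + 4.7865*y^3 + 15.0217*y^2 + 23.0637*y - 5.028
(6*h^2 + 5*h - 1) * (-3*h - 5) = -18*h^3 - 45*h^2 - 22*h + 5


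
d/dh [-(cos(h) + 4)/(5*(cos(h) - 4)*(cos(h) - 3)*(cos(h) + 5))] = 2*(-cos(h)^3 - 5*cos(h)^2 + 8*cos(h) + 76)*sin(h)/(5*(cos(h) - 4)^2*(cos(h) - 3)^2*(cos(h) + 5)^2)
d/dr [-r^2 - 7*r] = -2*r - 7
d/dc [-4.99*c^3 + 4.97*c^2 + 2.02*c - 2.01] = -14.97*c^2 + 9.94*c + 2.02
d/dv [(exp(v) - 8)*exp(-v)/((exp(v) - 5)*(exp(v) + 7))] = 2*(-exp(3*v) + 11*exp(2*v) + 16*exp(v) - 140)*exp(-v)/(exp(4*v) + 4*exp(3*v) - 66*exp(2*v) - 140*exp(v) + 1225)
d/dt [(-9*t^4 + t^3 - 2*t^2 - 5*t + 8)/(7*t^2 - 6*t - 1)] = (-126*t^5 + 169*t^4 + 24*t^3 + 44*t^2 - 108*t + 53)/(49*t^4 - 84*t^3 + 22*t^2 + 12*t + 1)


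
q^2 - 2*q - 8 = (q - 4)*(q + 2)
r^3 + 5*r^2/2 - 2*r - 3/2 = (r - 1)*(r + 1/2)*(r + 3)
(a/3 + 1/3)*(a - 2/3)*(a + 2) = a^3/3 + 7*a^2/9 - 4/9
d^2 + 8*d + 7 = (d + 1)*(d + 7)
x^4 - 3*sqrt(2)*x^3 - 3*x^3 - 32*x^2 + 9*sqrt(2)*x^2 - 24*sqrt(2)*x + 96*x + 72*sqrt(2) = (x - 3)*(x - 6*sqrt(2))*(x + sqrt(2))*(x + 2*sqrt(2))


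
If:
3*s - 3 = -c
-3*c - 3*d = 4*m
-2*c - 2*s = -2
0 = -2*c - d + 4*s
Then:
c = 0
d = 4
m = -3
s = 1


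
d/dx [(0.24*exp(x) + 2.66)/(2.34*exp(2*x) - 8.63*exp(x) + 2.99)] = (-0.5616*exp(2*x) - 12.4488*exp(x) + 23.6734)*exp(x)/(5.4756*exp(4*x) - 40.3884*exp(3*x) + 88.4701*exp(2*x) - 51.6074*exp(x) + 8.9401)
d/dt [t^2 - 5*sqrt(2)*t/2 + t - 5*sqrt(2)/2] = 2*t - 5*sqrt(2)/2 + 1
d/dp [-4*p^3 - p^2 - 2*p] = -12*p^2 - 2*p - 2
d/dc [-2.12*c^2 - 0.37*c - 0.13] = -4.24*c - 0.37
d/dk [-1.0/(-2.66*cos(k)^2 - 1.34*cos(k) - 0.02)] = (5.32*cos(k) + 1.34)*sin(k)/(2.66*cos(k)^2 + 1.34*cos(k) + 0.02)^2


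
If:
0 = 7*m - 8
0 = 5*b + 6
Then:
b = -6/5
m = 8/7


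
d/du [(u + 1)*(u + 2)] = 2*u + 3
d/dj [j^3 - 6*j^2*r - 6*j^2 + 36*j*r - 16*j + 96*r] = 3*j^2 - 12*j*r - 12*j + 36*r - 16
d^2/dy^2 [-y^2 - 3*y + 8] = -2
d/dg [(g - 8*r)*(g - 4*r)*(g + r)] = 3*g^2 - 22*g*r + 20*r^2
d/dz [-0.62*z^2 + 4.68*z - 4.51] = 4.68 - 1.24*z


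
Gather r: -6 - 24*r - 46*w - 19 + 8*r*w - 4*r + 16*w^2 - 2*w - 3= r*(8*w - 28) + 16*w^2 - 48*w - 28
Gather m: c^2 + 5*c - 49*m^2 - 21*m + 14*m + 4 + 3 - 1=c^2 + 5*c - 49*m^2 - 7*m + 6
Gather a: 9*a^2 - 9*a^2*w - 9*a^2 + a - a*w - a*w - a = -9*a^2*w - 2*a*w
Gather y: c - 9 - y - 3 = c - y - 12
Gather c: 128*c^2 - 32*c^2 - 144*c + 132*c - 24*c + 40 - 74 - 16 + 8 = 96*c^2 - 36*c - 42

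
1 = 1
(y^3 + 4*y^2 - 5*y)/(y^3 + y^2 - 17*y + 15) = y/(y - 3)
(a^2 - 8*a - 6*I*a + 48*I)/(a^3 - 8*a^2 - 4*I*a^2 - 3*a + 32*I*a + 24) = (a - 6*I)/(a^2 - 4*I*a - 3)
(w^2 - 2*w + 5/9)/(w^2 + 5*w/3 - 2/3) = (w - 5/3)/(w + 2)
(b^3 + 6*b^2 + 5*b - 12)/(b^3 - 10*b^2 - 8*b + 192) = (b^2 + 2*b - 3)/(b^2 - 14*b + 48)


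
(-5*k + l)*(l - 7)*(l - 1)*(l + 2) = -5*k*l^3 + 30*k*l^2 + 45*k*l - 70*k + l^4 - 6*l^3 - 9*l^2 + 14*l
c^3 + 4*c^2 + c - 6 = (c - 1)*(c + 2)*(c + 3)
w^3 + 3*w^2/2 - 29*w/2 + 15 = (w - 2)*(w - 3/2)*(w + 5)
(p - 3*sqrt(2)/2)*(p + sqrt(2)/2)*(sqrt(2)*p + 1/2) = sqrt(2)*p^3 - 3*p^2/2 - 2*sqrt(2)*p - 3/4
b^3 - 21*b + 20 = (b - 4)*(b - 1)*(b + 5)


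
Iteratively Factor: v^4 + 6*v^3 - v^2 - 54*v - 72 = (v + 2)*(v^3 + 4*v^2 - 9*v - 36) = (v + 2)*(v + 4)*(v^2 - 9) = (v - 3)*(v + 2)*(v + 4)*(v + 3)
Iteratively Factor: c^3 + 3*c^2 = (c)*(c^2 + 3*c) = c*(c + 3)*(c)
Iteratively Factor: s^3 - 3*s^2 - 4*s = (s + 1)*(s^2 - 4*s) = (s - 4)*(s + 1)*(s)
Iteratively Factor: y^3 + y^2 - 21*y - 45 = (y + 3)*(y^2 - 2*y - 15) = (y - 5)*(y + 3)*(y + 3)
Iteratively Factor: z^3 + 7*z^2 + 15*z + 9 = (z + 1)*(z^2 + 6*z + 9) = (z + 1)*(z + 3)*(z + 3)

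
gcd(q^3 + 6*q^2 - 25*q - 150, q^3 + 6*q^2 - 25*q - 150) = q^3 + 6*q^2 - 25*q - 150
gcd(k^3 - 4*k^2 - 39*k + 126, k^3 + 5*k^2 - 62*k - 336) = k + 6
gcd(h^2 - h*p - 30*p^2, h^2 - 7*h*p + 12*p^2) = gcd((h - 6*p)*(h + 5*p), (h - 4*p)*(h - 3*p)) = 1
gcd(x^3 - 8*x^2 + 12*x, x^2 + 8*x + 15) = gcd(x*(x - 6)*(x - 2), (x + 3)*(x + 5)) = 1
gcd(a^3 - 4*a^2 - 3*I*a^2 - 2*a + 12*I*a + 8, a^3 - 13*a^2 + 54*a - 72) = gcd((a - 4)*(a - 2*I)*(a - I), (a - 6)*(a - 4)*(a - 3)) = a - 4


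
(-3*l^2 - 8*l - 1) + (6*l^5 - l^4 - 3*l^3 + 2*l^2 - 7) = 6*l^5 - l^4 - 3*l^3 - l^2 - 8*l - 8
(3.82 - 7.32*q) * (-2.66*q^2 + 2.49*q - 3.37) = 19.4712*q^3 - 28.388*q^2 + 34.1802*q - 12.8734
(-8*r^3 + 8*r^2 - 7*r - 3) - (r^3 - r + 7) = -9*r^3 + 8*r^2 - 6*r - 10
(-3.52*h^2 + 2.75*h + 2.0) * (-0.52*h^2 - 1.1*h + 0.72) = 1.8304*h^4 + 2.442*h^3 - 6.5994*h^2 - 0.22*h + 1.44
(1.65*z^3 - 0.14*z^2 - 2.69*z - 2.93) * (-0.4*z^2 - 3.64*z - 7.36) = -0.66*z^5 - 5.95*z^4 - 10.5584*z^3 + 11.994*z^2 + 30.4636*z + 21.5648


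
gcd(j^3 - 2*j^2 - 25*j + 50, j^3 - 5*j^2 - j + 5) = j - 5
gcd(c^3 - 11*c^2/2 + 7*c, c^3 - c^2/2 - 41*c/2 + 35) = c^2 - 11*c/2 + 7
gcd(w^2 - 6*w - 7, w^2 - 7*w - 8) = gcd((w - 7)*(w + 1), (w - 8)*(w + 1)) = w + 1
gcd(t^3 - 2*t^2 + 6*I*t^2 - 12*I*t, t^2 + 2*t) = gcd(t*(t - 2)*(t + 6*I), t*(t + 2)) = t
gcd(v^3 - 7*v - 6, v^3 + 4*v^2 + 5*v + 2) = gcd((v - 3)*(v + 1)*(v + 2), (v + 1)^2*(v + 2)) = v^2 + 3*v + 2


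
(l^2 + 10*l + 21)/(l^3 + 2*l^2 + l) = (l^2 + 10*l + 21)/(l*(l^2 + 2*l + 1))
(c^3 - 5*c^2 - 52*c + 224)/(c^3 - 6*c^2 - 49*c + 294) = (c^2 - 12*c + 32)/(c^2 - 13*c + 42)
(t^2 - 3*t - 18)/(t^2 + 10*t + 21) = (t - 6)/(t + 7)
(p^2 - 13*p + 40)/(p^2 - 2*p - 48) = (p - 5)/(p + 6)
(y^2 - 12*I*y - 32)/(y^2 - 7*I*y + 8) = (y - 4*I)/(y + I)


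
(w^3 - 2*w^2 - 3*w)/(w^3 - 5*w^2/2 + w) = 2*(w^2 - 2*w - 3)/(2*w^2 - 5*w + 2)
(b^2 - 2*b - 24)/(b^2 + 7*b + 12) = (b - 6)/(b + 3)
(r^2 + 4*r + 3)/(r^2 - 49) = (r^2 + 4*r + 3)/(r^2 - 49)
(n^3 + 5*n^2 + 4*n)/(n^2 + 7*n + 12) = n*(n + 1)/(n + 3)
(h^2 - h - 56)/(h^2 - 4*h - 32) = (h + 7)/(h + 4)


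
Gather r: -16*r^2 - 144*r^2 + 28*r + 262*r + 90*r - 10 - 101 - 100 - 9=-160*r^2 + 380*r - 220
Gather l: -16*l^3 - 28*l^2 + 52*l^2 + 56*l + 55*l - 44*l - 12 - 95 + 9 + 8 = -16*l^3 + 24*l^2 + 67*l - 90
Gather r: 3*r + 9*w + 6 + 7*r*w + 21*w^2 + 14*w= r*(7*w + 3) + 21*w^2 + 23*w + 6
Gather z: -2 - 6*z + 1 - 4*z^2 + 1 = -4*z^2 - 6*z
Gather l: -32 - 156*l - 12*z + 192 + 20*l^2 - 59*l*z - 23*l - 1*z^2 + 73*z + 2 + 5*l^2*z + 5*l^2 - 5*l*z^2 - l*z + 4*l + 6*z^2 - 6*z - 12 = l^2*(5*z + 25) + l*(-5*z^2 - 60*z - 175) + 5*z^2 + 55*z + 150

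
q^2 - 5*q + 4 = (q - 4)*(q - 1)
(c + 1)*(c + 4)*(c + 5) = c^3 + 10*c^2 + 29*c + 20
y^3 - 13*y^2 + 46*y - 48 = (y - 8)*(y - 3)*(y - 2)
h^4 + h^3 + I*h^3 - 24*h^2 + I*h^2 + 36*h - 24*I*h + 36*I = (h - 3)*(h - 2)*(h + 6)*(h + I)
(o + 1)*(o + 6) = o^2 + 7*o + 6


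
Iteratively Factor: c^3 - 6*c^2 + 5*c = (c - 5)*(c^2 - c) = c*(c - 5)*(c - 1)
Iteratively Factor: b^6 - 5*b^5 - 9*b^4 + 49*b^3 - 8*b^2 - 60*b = (b - 5)*(b^5 - 9*b^3 + 4*b^2 + 12*b) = (b - 5)*(b - 2)*(b^4 + 2*b^3 - 5*b^2 - 6*b) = (b - 5)*(b - 2)^2*(b^3 + 4*b^2 + 3*b) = b*(b - 5)*(b - 2)^2*(b^2 + 4*b + 3) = b*(b - 5)*(b - 2)^2*(b + 3)*(b + 1)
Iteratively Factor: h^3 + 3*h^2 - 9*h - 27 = (h - 3)*(h^2 + 6*h + 9) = (h - 3)*(h + 3)*(h + 3)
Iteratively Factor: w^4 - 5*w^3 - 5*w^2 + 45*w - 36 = (w + 3)*(w^3 - 8*w^2 + 19*w - 12) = (w - 4)*(w + 3)*(w^2 - 4*w + 3) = (w - 4)*(w - 3)*(w + 3)*(w - 1)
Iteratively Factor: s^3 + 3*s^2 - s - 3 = (s + 1)*(s^2 + 2*s - 3) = (s - 1)*(s + 1)*(s + 3)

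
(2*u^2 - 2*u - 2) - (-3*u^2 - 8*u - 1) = 5*u^2 + 6*u - 1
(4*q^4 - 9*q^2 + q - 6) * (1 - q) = -4*q^5 + 4*q^4 + 9*q^3 - 10*q^2 + 7*q - 6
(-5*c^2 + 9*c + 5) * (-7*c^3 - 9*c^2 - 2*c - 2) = 35*c^5 - 18*c^4 - 106*c^3 - 53*c^2 - 28*c - 10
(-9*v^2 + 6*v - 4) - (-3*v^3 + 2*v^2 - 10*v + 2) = 3*v^3 - 11*v^2 + 16*v - 6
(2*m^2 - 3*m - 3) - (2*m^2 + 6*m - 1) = -9*m - 2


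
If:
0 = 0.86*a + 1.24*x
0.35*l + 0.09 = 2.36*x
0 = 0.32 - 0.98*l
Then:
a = -0.12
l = 0.33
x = 0.09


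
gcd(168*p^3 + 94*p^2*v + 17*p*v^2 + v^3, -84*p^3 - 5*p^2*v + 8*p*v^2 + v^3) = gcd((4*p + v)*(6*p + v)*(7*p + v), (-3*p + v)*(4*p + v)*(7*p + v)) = 28*p^2 + 11*p*v + v^2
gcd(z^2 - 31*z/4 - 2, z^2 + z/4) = z + 1/4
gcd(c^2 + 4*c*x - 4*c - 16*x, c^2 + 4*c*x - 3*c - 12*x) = c + 4*x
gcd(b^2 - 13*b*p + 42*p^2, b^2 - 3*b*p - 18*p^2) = -b + 6*p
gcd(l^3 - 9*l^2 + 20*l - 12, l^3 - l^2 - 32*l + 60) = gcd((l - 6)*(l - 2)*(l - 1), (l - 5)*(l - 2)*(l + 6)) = l - 2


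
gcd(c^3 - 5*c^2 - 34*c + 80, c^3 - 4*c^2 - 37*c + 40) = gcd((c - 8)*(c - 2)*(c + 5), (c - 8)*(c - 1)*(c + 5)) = c^2 - 3*c - 40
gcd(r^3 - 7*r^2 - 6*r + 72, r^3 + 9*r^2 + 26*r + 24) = r + 3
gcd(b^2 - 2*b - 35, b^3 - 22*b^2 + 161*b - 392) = b - 7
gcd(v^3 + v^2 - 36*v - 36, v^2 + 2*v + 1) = v + 1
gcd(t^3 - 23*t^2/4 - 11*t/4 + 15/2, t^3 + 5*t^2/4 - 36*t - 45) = t^2 - 19*t/4 - 15/2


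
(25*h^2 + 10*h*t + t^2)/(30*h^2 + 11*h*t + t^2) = (5*h + t)/(6*h + t)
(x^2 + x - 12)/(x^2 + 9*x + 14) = (x^2 + x - 12)/(x^2 + 9*x + 14)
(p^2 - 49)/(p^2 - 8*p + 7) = (p + 7)/(p - 1)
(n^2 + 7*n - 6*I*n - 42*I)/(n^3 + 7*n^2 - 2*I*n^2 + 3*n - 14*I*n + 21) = (n - 6*I)/(n^2 - 2*I*n + 3)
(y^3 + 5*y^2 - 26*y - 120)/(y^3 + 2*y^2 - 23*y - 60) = (y + 6)/(y + 3)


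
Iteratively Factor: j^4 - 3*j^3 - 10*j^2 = (j - 5)*(j^3 + 2*j^2) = j*(j - 5)*(j^2 + 2*j) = j*(j - 5)*(j + 2)*(j)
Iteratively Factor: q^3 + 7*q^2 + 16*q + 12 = (q + 3)*(q^2 + 4*q + 4) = (q + 2)*(q + 3)*(q + 2)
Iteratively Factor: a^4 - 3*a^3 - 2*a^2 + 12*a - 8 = (a + 2)*(a^3 - 5*a^2 + 8*a - 4) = (a - 2)*(a + 2)*(a^2 - 3*a + 2) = (a - 2)^2*(a + 2)*(a - 1)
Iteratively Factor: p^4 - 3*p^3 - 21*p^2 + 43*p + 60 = (p - 3)*(p^3 - 21*p - 20) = (p - 3)*(p + 1)*(p^2 - p - 20) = (p - 3)*(p + 1)*(p + 4)*(p - 5)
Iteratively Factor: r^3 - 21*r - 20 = (r + 1)*(r^2 - r - 20) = (r - 5)*(r + 1)*(r + 4)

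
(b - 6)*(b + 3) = b^2 - 3*b - 18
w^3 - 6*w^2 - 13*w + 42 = (w - 7)*(w - 2)*(w + 3)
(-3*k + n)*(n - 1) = -3*k*n + 3*k + n^2 - n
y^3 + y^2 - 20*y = y*(y - 4)*(y + 5)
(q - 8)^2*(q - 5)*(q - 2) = q^4 - 23*q^3 + 186*q^2 - 608*q + 640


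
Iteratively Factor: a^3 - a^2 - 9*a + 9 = (a - 3)*(a^2 + 2*a - 3) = (a - 3)*(a + 3)*(a - 1)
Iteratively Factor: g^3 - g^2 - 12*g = (g + 3)*(g^2 - 4*g) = g*(g + 3)*(g - 4)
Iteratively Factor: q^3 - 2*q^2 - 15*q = (q - 5)*(q^2 + 3*q) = (q - 5)*(q + 3)*(q)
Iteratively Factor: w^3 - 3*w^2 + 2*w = (w - 1)*(w^2 - 2*w) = (w - 2)*(w - 1)*(w)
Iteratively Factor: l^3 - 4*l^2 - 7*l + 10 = (l + 2)*(l^2 - 6*l + 5) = (l - 1)*(l + 2)*(l - 5)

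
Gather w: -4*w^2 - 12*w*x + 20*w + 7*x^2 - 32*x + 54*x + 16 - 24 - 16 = -4*w^2 + w*(20 - 12*x) + 7*x^2 + 22*x - 24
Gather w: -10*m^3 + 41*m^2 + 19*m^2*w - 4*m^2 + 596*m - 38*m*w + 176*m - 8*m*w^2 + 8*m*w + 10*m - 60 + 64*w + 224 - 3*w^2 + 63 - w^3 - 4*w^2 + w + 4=-10*m^3 + 37*m^2 + 782*m - w^3 + w^2*(-8*m - 7) + w*(19*m^2 - 30*m + 65) + 231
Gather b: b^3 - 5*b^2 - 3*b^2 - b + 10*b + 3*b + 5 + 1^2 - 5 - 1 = b^3 - 8*b^2 + 12*b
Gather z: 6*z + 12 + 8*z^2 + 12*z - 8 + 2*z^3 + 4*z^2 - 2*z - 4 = 2*z^3 + 12*z^2 + 16*z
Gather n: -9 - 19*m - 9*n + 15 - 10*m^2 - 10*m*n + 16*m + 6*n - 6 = -10*m^2 - 3*m + n*(-10*m - 3)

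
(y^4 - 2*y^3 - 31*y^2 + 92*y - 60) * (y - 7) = y^5 - 9*y^4 - 17*y^3 + 309*y^2 - 704*y + 420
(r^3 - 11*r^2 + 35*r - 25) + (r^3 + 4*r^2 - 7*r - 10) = 2*r^3 - 7*r^2 + 28*r - 35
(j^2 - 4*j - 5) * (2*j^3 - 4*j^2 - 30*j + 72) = 2*j^5 - 12*j^4 - 24*j^3 + 212*j^2 - 138*j - 360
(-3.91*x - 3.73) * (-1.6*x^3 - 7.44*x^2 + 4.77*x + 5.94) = 6.256*x^4 + 35.0584*x^3 + 9.1005*x^2 - 41.0175*x - 22.1562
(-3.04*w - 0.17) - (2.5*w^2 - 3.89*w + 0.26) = -2.5*w^2 + 0.85*w - 0.43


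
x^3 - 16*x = x*(x - 4)*(x + 4)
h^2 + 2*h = h*(h + 2)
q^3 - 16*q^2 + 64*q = q*(q - 8)^2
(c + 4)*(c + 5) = c^2 + 9*c + 20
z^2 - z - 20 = (z - 5)*(z + 4)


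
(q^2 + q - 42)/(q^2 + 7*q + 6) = (q^2 + q - 42)/(q^2 + 7*q + 6)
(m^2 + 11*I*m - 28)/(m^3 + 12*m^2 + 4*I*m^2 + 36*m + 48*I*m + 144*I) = (m + 7*I)/(m^2 + 12*m + 36)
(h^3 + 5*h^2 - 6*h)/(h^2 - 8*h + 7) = h*(h + 6)/(h - 7)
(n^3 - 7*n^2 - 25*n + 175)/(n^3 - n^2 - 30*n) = (n^2 - 12*n + 35)/(n*(n - 6))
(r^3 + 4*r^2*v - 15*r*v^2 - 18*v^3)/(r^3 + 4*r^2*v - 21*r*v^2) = (r^2 + 7*r*v + 6*v^2)/(r*(r + 7*v))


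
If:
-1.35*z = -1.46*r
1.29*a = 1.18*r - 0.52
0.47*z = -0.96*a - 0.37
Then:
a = -0.39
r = 0.01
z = 0.01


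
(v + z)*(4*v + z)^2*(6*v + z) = 96*v^4 + 160*v^3*z + 78*v^2*z^2 + 15*v*z^3 + z^4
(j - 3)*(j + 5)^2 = j^3 + 7*j^2 - 5*j - 75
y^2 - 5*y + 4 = (y - 4)*(y - 1)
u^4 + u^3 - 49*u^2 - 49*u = u*(u - 7)*(u + 1)*(u + 7)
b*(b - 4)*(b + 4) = b^3 - 16*b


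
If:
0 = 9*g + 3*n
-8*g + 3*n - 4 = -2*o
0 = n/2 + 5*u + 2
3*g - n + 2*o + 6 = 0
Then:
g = -10/23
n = 30/23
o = -39/23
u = -61/115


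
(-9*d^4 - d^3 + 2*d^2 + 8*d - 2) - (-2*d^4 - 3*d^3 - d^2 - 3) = -7*d^4 + 2*d^3 + 3*d^2 + 8*d + 1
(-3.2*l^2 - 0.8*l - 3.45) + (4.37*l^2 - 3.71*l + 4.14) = 1.17*l^2 - 4.51*l + 0.69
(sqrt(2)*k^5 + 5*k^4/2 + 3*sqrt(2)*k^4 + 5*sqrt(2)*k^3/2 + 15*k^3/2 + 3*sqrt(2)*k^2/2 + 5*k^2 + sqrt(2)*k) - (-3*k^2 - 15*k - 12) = sqrt(2)*k^5 + 5*k^4/2 + 3*sqrt(2)*k^4 + 5*sqrt(2)*k^3/2 + 15*k^3/2 + 3*sqrt(2)*k^2/2 + 8*k^2 + sqrt(2)*k + 15*k + 12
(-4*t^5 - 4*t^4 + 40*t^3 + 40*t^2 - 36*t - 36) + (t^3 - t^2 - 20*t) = -4*t^5 - 4*t^4 + 41*t^3 + 39*t^2 - 56*t - 36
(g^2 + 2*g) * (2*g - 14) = 2*g^3 - 10*g^2 - 28*g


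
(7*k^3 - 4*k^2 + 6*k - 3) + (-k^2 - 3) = 7*k^3 - 5*k^2 + 6*k - 6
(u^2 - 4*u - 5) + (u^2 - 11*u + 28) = 2*u^2 - 15*u + 23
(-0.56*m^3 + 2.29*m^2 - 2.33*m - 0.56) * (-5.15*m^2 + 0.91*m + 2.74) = 2.884*m^5 - 12.3031*m^4 + 12.549*m^3 + 7.0383*m^2 - 6.8938*m - 1.5344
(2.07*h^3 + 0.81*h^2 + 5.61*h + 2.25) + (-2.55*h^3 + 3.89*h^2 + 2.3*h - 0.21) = -0.48*h^3 + 4.7*h^2 + 7.91*h + 2.04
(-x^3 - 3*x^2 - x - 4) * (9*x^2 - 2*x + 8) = -9*x^5 - 25*x^4 - 11*x^3 - 58*x^2 - 32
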